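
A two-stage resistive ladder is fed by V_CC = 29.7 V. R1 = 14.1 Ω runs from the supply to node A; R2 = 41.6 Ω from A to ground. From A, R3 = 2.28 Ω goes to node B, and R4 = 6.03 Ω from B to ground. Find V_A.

V_A ≈ 9.78 V

The second stage (R3 + R4 = 8.310 Ω) loads node A in parallel with R2.
Effective lower resistance at A: R2 ‖ 8.310 = 6.926 Ω.
So V_A = 29.7 × 0.3294 = 9.784 V.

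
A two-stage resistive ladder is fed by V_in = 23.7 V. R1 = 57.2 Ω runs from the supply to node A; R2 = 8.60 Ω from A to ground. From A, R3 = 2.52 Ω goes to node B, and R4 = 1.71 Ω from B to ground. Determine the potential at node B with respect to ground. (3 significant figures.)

The second stage (R3 + R4 = 4.230 Ω) loads node A in parallel with R2.
R2 ‖ (R3+R4) = 2.835 Ω.
V_A = 23.7 × 2.835/(57.2 + 2.835) = 1.119 V.
V_B = V_A × 0.4043 = 0.4525 V.

V_B ≈ 0.452 V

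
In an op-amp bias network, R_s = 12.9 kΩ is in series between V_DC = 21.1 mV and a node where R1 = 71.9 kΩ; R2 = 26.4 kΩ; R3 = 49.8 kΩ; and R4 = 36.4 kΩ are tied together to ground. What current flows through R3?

I ≈ 0.186 µA

Equivalent of the parallel group: R_p = 10.07 kΩ.
V_A = 21.1 × 10.07/22.97 = 9.248 mV.
Branch current I = V_A/R3 = 9.248/49.8 = 0.1857 µA.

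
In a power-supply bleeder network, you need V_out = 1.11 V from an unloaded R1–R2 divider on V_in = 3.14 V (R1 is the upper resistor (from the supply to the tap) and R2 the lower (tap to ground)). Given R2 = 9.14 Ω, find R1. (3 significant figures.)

V_out/V_in = R2/(R1+R2) = 0.3535.
Rearranging, R1 = R2·(1−k)/k = 9.14 × 1.829 = 16.72 Ω.

R1 ≈ 16.7 Ω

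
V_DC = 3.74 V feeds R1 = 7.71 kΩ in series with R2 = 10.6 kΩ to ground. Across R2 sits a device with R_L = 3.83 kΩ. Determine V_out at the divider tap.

The load sits in parallel with R2, giving an effective lower resistance R2' = R2·R_L/(R2+R_L) = 2.813 kΩ.
Now apply the divider: V_out = 3.74 × 0.2674 = 0.9999 V.

V_out ≈ 1.00 V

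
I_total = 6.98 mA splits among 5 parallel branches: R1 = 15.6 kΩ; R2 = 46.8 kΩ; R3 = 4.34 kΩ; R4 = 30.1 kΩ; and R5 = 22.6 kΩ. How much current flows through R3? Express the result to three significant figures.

ΣG = 1/15.6 + 1/46.8 + 1/4.34 + 1/30.1 + 1/22.6 = 0.3934.
By the current-divider rule, I = I_total · G_k/ΣG = 6.98 × 0.5858 = 4.089 mA.

I ≈ 4.09 mA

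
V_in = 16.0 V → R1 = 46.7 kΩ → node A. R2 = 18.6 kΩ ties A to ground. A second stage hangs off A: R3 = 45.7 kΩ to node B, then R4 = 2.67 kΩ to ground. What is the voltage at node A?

The second stage (R3 + R4 = 48.37 kΩ) loads node A in parallel with R2.
R2 ‖ (R3+R4) = 13.43 kΩ.
V_A = 16.0 × 13.43/(46.7 + 13.43) = 3.574 V.

V_A ≈ 3.57 V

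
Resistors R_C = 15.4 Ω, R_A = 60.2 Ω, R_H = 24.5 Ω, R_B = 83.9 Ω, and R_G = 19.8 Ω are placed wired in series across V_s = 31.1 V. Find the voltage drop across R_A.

V ≈ 9.19 V

Series total: ΣR = 15.4 + 60.2 + 24.5 + 83.9 + 19.8 = 203.8 Ω.
V = V_s · R/ΣR = 31.1 × 0.2954 = 9.187 V.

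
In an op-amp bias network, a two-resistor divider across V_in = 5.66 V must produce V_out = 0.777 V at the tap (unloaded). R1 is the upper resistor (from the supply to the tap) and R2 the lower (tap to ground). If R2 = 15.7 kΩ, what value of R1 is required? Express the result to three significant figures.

R1 ≈ 98.7 kΩ

V_out/V_in = R2/(R1+R2) = 0.1373.
Rearranging, R1 = R2·(1−k)/k = 15.7 × 6.284 = 98.67 kΩ.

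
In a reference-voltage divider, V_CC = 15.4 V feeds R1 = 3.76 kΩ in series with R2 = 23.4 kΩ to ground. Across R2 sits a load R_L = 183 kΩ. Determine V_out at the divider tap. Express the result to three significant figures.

R2 ‖ R_L = (23.4 × 183)/(23.4 + 183) = 20.75 kΩ.
Now apply the divider: V_out = 15.4 × 0.8466 = 13.04 V.
(Unloaded it would be 13.3 V; the load pulls it down.)

V_out ≈ 13.0 V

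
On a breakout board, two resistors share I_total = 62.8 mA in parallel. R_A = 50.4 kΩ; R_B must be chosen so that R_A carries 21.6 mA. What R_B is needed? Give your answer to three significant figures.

R_B ≈ 26.4 kΩ

Two-branch current divider: I_A = I_total · R_B/(R_A + R_B).
With f = 0.3439, R_B = R_A · f/(1−f) = 50.4 × 0.5243 = 26.42 kΩ.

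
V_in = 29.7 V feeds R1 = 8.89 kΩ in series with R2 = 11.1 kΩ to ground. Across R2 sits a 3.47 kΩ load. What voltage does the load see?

V_out ≈ 6.81 V

First combine the lower leg with the load: R2 ‖ R_L = 2.644 kΩ.
Then V_out = V_in · R2'/(R1 + R2') = 29.7 × 2.644/11.53 = 6.807 V.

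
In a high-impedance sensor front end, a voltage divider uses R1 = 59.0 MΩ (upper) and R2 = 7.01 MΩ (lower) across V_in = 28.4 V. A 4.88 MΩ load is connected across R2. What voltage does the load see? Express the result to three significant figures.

V_out ≈ 1.32 V

First combine the lower leg with the load: R2 ‖ R_L = 2.877 MΩ.
Then V_out = V_in · R2'/(R1 + R2') = 28.4 × 2.877/61.88 = 1.321 V.
(Unloaded it would be 3.02 V; the load pulls it down.)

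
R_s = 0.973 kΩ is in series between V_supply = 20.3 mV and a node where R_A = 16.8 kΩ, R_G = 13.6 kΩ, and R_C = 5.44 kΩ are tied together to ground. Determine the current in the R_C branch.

I ≈ 2.85 µA

Equivalent of the parallel group: R_p = 3.156 kΩ.
Node voltage V_A = V_supply · R_p/(R_s + R_p) = 20.3 × 0.7643 = 15.52 mV.
Branch current I = V_A/R_C = 15.52/5.44 = 2.852 µA.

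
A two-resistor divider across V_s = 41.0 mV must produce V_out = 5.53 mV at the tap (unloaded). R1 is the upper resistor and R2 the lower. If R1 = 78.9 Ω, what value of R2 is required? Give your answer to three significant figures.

R2 ≈ 12.3 Ω

Required fraction k = V_out/V_s = 0.1349.
R2 = R1 · 0.1349/(1 − 0.1349) = 12.30 Ω.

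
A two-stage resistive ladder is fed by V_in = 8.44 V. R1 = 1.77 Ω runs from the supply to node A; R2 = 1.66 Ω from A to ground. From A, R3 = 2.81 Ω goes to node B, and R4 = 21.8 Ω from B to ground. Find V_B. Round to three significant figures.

V_B ≈ 3.50 V

Looking into the second stage from A: R3 + R4 = 24.61 Ω appears in parallel with R2.
Effective lower resistance at A: R2 ‖ 24.61 = 1.555 Ω.
V_A = 8.44 × 1.555/(1.77 + 1.555) = 3.947 V.
Then the unloaded second divider: V_B = V_A × R4/(R3+R4) = 3.947 × 0.8858 = 3.497 V.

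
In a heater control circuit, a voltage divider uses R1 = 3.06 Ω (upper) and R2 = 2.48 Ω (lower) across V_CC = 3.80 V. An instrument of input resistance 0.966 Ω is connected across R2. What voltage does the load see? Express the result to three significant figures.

V_out ≈ 0.703 V

First combine the lower leg with the load: R2 ‖ R_L = 0.6952 Ω.
Voltage divider with the loaded lower leg: V_out = 3.80 × 0.6952/(3.06 + 0.6952) = 3.80 × 0.1851 = 0.7035 V.
(Unloaded it would be 1.70 V; the load pulls it down.)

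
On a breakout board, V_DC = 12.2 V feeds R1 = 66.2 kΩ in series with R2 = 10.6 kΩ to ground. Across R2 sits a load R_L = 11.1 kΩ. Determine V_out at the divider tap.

First combine the lower leg with the load: R2 ‖ R_L = 5.422 kΩ.
Voltage divider with the loaded lower leg: V_out = 12.2 × 5.422/(66.2 + 5.422) = 12.2 × 0.07570 = 0.9236 V.

V_out ≈ 0.924 V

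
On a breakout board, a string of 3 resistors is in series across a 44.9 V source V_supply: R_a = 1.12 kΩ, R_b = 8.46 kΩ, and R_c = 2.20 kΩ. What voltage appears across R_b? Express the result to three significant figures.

Series total: ΣR = 1.12 + 8.46 + 2.20 = 11.78 kΩ.
V = V_supply · R/ΣR = 44.9 × 0.7182 = 32.25 V.

V ≈ 32.2 V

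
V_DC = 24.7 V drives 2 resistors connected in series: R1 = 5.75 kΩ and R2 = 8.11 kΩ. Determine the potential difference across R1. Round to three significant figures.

ΣR = 5.75 + 8.11 = 13.86 kΩ.
By the voltage-divider rule, V = 24.7 × 5.750/13.86 = 10.25 V.

V ≈ 10.2 V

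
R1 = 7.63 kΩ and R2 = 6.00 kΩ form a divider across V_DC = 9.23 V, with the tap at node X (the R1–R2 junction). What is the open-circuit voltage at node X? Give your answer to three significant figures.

With X open, the divider is unloaded: V_th = 9.23 × 6.00/13.63 = 4.063 V.

V_th ≈ 4.06 V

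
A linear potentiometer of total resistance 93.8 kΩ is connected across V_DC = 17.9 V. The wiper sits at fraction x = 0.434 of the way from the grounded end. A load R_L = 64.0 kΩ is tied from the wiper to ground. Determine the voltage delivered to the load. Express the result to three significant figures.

Lower segment x·R_p = 40.71 kΩ; upper segment (1−x)·R_p = 53.09 kΩ.
R_L loads the lower segment: effective lower R = 24.88 kΩ.
Loaded-divider output: V_out = 17.9 × 0.3191 = 5.712 V.

V_out ≈ 5.71 V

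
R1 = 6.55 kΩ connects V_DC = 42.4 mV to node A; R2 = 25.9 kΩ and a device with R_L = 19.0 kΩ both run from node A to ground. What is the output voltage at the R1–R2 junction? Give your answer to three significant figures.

R2 ‖ R_L = (25.9 × 19.0)/(25.9 + 19.0) = 10.96 kΩ.
Now apply the divider: V_out = 42.4 × 0.6259 = 26.54 mV.
(Unloaded it would be 33.8 mV; the load pulls it down.)

V_out ≈ 26.5 mV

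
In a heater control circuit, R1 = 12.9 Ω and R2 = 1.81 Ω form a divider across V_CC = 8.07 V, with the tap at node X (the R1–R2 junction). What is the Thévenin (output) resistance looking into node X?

Zeroing V_CC shorts the top of R1 to ground, so R_th = R1 ‖ R2 = 1.587 Ω.

R_th ≈ 1.59 Ω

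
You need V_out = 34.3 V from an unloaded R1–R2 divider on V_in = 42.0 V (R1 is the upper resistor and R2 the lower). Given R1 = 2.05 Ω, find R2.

V_out/V_in = R2/(R1+R2) = 0.8167.
Rearranging, R2 = R1·k/(1−k) = 2.05 × 4.455 = 9.132 Ω.

R2 ≈ 9.13 Ω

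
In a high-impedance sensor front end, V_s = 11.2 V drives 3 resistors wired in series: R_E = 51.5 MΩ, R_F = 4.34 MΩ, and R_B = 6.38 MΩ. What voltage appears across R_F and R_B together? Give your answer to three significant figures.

Series total: ΣR = 51.5 + 4.34 + 6.38 = 62.22 MΩ.
R_{R_F..R_B} = 4.34 + 6.38 = 10.72 MΩ.
Voltage divider: V = V_s · (10.72 / 62.22) = 11.2 × 0.1723 = 1.930 V.

V ≈ 1.93 V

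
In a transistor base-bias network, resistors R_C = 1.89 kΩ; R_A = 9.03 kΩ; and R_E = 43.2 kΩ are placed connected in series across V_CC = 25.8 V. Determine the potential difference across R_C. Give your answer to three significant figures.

V ≈ 0.901 V

Series total: ΣR = 1.89 + 9.03 + 43.2 = 54.12 kΩ.
V = V_CC · R/ΣR = 25.8 × 0.03492 = 0.9010 V.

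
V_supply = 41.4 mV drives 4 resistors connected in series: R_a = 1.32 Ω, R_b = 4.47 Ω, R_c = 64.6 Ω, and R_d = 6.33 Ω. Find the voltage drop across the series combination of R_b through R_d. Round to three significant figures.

V ≈ 40.7 mV

ΣR = 1.32 + 4.47 + 64.6 + 6.33 = 76.72 Ω.
R_{R_b..R_d} = 4.47 + 64.6 + 6.33 = 75.40 Ω.
Voltage divider: V = V_supply · (75.40 / 76.72) = 41.4 × 0.9828 = 40.69 mV.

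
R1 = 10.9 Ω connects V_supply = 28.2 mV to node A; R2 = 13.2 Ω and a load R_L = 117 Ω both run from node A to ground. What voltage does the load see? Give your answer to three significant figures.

V_out ≈ 14.7 mV

First combine the lower leg with the load: R2 ‖ R_L = 11.86 Ω.
Voltage divider with the loaded lower leg: V_out = 28.2 × 11.86/(10.9 + 11.86) = 28.2 × 0.5211 = 14.70 mV.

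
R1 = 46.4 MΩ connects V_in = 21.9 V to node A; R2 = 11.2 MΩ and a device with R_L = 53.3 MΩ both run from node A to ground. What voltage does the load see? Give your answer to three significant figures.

The load sits in parallel with R2, giving an effective lower resistance R2' = R2·R_L/(R2+R_L) = 9.255 MΩ.
Then V_out = V_in · R2'/(R1 + R2') = 21.9 × 9.255/55.66 = 3.642 V.

V_out ≈ 3.64 V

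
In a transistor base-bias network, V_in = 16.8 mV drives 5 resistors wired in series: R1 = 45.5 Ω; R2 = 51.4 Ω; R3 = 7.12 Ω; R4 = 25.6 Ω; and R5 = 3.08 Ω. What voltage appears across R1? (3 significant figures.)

V ≈ 5.76 mV

ΣR = 45.5 + 51.4 + 7.12 + 25.6 + 3.08 = 132.7 Ω.
By the voltage-divider rule, V = 16.8 × 45.50/132.7 = 5.760 mV.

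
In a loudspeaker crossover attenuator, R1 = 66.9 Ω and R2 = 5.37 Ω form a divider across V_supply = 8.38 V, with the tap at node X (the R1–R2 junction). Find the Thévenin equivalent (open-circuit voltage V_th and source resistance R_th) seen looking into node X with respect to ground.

With X open, the divider is unloaded: V_th = 8.38 × 5.37/72.27 = 0.6227 V.
Zeroing V_supply shorts the top of R1 to ground, so R_th = R1 ‖ R2 = 4.971 Ω.

V_th ≈ 0.623 V, R_th ≈ 4.97 Ω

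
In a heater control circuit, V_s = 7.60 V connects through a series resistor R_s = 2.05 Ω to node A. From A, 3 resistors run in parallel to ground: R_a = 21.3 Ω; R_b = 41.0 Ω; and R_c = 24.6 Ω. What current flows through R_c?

I ≈ 0.251 A

Parallel bank: R_p = 1/(1/21.3 + 1/41.0 + 1/24.6) = 8.929 Ω.
V_A = 7.60 × 8.929/10.98 = 6.181 V.
I(R_c) = V_A / R_c = 6.181/24.6 = 0.2513 A.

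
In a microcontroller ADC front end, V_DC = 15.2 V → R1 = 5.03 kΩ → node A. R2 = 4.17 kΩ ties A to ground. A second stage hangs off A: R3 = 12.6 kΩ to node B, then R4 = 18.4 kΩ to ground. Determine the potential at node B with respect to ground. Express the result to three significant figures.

V_B ≈ 3.81 V

Looking into the second stage from A: R3 + R4 = 31.00 kΩ appears in parallel with R2.
R2 ‖ (R3+R4) = 3.676 kΩ.
First divider: V_A = V_DC · 3.676/(5.03 + 3.676) = 6.418 V.
V_B = V_A × 0.5935 = 3.809 V.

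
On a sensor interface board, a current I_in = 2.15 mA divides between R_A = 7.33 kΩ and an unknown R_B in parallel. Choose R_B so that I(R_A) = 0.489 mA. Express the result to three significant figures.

R_B ≈ 2.16 kΩ

In a two-way split, I_A/I_in = R_B/(R_A + R_B).
0.489/2.15 = R_B/(R_A + R_B) → R_B = R_A · (0.2274)/(1 − 0.2274) = 7.33 × 0.2944 = 2.158 kΩ.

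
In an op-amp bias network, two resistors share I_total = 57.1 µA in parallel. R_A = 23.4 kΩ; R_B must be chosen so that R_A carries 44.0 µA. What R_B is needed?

In a two-way split, I_A/I_total = R_B/(R_A + R_B).
44.0/57.1 = R_B/(R_A + R_B) → R_B = R_A · (0.7706)/(1 − 0.7706) = 23.4 × 3.359 = 78.60 kΩ.

R_B ≈ 78.6 kΩ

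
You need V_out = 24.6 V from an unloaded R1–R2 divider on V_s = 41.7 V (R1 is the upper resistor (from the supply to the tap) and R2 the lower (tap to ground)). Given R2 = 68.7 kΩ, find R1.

R1 ≈ 47.8 kΩ

The divider ratio is R2/(R1+R2) = 24.6/41.7 = 0.5899.
R1 = R2·(1/k − 1) = 68.7 × 0.6951 = 47.75 kΩ.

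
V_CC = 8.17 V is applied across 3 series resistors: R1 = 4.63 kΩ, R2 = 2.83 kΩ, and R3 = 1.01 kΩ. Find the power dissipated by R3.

P ≈ 0.940 mW

Series current I = V_CC/ΣR = 8.17/8.470 = 0.9646 mA.
P(R3) = I²·R3 = (0.9646)² × 1.01 = 0.9397 mW.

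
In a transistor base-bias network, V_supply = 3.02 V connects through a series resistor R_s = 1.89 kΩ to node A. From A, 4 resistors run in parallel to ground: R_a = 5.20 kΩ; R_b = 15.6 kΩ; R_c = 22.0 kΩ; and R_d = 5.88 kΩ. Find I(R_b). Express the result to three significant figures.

Parallel bank: R_p = 1/(1/5.20 + 1/15.6 + 1/22.0 + 1/5.88) = 2.119 kΩ.
Node voltage V_A = V_supply · R_p/(R_s + R_p) = 3.02 × 0.5286 = 1.596 V.
I(R_b) = V_A / R_b = 1.596/15.6 = 0.1023 mA.

I ≈ 0.102 mA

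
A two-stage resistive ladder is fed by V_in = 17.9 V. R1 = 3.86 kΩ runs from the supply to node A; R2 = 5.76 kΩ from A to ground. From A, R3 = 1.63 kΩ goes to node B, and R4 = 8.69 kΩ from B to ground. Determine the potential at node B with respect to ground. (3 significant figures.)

V_B ≈ 7.37 V

The second stage (R3 + R4 = 10.32 kΩ) loads node A in parallel with R2.
Effective lower resistance at A: R2 ‖ 10.32 = 3.697 kΩ.
So V_A = 17.9 × 0.4892 = 8.757 V.
Then the unloaded second divider: V_B = V_A × R4/(R3+R4) = 8.757 × 0.8421 = 7.374 V.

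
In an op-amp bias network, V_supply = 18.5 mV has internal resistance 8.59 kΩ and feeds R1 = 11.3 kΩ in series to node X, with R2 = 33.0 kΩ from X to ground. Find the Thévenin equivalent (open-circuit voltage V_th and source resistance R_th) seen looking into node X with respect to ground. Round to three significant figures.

V_th ≈ 11.5 mV, R_th ≈ 12.4 kΩ

R1' = 8.59 + 11.3 = 19.89 kΩ (source resistance + R1).
With X open, the divider is unloaded: V_th = 18.5 × 33.0/52.89 = 11.54 mV.
With V_supply suppressed (replaced by a short), R_th = R1' ‖ R2 = (19.89 × 33.0)/(19.89 + 33.0) = 12.41 kΩ.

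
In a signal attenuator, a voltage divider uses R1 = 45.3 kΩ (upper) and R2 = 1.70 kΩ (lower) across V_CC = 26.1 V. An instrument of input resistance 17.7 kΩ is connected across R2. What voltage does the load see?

The load sits in parallel with R2, giving an effective lower resistance R2' = R2·R_L/(R2+R_L) = 1.551 kΩ.
Then V_out = V_CC · R2'/(R1 + R2') = 26.1 × 1.551/46.85 = 0.8641 V.

V_out ≈ 0.864 V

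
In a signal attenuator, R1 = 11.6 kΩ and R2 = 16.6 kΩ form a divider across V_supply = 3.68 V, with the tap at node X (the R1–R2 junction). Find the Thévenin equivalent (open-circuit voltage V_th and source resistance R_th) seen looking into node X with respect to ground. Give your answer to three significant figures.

V_th ≈ 2.17 V, R_th ≈ 6.83 kΩ

With X open, the divider is unloaded: V_th = 3.68 × 16.6/28.20 = 2.166 V.
With V_supply suppressed (replaced by a short), R_th = R1 ‖ R2 = (11.60 × 16.6)/(11.60 + 16.6) = 6.828 kΩ.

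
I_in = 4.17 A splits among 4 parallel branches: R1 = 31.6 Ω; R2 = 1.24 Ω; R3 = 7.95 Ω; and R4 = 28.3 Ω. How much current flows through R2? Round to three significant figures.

I ≈ 3.37 A

Conductances: ΣG = 1/31.6 + 1/1.24 + 1/7.95 + 1/28.3 = 0.9992 (1/Ω).
Current divider: I(R2) = I_in · G_k/ΣG = 4.17 × (0.8065/0.9992) = 4.17 × 0.8071 = 3.366 A.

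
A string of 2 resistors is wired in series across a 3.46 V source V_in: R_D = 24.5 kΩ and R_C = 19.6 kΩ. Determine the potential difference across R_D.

Total series resistance ΣR = 24.5 + 19.6 = 44.10 kΩ.
Voltage divider: V = V_in · (24.50 / 44.10) = 3.46 × 0.5556 = 1.922 V.

V ≈ 1.92 V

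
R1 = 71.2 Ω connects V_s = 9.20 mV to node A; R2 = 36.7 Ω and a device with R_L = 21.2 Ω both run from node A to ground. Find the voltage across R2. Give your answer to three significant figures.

V_out ≈ 1.46 mV

First combine the lower leg with the load: R2 ‖ R_L = 13.44 Ω.
Now apply the divider: V_out = 9.20 × 0.1588 = 1.461 mV.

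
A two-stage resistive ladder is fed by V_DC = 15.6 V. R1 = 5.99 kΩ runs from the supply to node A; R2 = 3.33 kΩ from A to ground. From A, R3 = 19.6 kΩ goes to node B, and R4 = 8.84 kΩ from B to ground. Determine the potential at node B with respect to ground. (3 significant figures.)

V_B ≈ 1.61 V

Looking into the second stage from A: R3 + R4 = 28.44 kΩ appears in parallel with R2.
Effective lower resistance at A: R2 ‖ 28.44 = 2.981 kΩ.
First divider: V_A = V_DC · 2.981/(5.99 + 2.981) = 5.184 V.
Then the unloaded second divider: V_B = V_A × R4/(R3+R4) = 5.184 × 0.3108 = 1.611 V.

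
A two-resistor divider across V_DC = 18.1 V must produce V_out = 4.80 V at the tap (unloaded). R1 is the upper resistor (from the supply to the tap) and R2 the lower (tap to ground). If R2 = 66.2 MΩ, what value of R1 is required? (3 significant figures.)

The divider ratio is R2/(R1+R2) = 4.80/18.1 = 0.2652.
So R1 = R2 · (V_DC/V_out − 1) = 66.2 × (18.1/4.80 − 1) = 66.2 × 2.771 = 183.4 MΩ.

R1 ≈ 183 MΩ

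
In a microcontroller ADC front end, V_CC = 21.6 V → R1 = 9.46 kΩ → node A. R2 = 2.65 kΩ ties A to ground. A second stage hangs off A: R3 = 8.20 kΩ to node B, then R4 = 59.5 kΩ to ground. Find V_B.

Looking into the second stage from A: R3 + R4 = 67.70 kΩ appears in parallel with R2.
Effective lower resistance at A: R2 ‖ 67.70 = 2.550 kΩ.
First divider: V_A = V_CC · 2.550/(9.46 + 2.550) = 4.586 V.
Stage 2 is unloaded, so V_B = V_A · R4/(R3+R4) = 4.586 × 59.5/67.70 = 4.031 V.

V_B ≈ 4.03 V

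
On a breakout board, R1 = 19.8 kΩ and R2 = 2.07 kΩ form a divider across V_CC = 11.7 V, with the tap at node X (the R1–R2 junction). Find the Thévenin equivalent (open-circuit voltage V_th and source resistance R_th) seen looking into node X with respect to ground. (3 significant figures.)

V_th ≈ 1.11 V, R_th ≈ 1.87 kΩ

Open-circuit (no load on X): V_th = V_CC · R2/(R1 + R2) = 11.7 × 2.07/(19.80 + 2.07) = 1.107 V.
With V_CC suppressed (replaced by a short), R_th = R1 ‖ R2 = (19.80 × 2.07)/(19.80 + 2.07) = 1.874 kΩ.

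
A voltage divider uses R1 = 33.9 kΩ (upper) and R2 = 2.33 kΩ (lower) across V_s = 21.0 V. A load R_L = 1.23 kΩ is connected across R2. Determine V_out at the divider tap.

V_out ≈ 0.487 V

First combine the lower leg with the load: R2 ‖ R_L = 0.8050 kΩ.
Now apply the divider: V_out = 21.0 × 0.02320 = 0.4871 V.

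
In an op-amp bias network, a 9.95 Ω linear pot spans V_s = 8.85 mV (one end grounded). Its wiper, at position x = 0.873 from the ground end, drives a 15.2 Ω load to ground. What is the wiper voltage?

Lower segment x·R_p = 8.686 Ω; upper segment (1−x)·R_p = 1.264 Ω.
(x·R_p) ‖ R_L = 5.528 Ω.
Then V_out = V_s · 5.528/(1.264 + 5.528) = 7.203 mV.

V_out ≈ 7.20 mV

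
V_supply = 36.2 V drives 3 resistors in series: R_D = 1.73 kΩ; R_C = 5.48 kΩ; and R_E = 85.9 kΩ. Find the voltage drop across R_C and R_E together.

V ≈ 35.5 V

Total series resistance ΣR = 1.73 + 5.48 + 85.9 = 93.11 kΩ.
R_{R_C..R_E} = 5.48 + 85.9 = 91.38 kΩ.
Voltage divider: V = V_supply · (91.38 / 93.11) = 36.2 × 0.9814 = 35.53 V.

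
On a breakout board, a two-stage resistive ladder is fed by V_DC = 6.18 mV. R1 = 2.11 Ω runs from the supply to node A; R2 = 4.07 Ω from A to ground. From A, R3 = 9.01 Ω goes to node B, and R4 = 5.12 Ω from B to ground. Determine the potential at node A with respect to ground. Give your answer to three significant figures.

Node A sees R2 in parallel with the series input of stage 2, R3 + R4 = 14.13 Ω.
R2 ‖ (R3+R4) = 3.160 Ω.
V_A = 6.18 × 3.160/(2.11 + 3.160) = 3.706 mV.

V_A ≈ 3.71 mV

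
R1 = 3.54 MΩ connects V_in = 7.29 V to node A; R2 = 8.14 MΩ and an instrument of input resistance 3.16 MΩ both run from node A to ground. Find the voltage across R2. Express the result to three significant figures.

First combine the lower leg with the load: R2 ‖ R_L = 2.276 MΩ.
Now apply the divider: V_out = 7.29 × 0.3914 = 2.853 V.

V_out ≈ 2.85 V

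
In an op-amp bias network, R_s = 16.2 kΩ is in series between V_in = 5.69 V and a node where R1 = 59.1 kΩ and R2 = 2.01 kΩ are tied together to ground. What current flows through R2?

Combine the parallel branches: R_p = (1/59.1 + 1/2.01)⁻¹ = 1.944 kΩ.
Node voltage V_A = V_in · R_p/(R_s + R_p) = 5.69 × 0.1071 = 0.6096 V.
I(R2) = V_A / R2 = 0.6096/2.01 = 0.3033 mA.
(Equivalently: I_total = 0.3136 mA, then current-divider fraction G_k/ΣG = 0.9671.)

I ≈ 0.303 mA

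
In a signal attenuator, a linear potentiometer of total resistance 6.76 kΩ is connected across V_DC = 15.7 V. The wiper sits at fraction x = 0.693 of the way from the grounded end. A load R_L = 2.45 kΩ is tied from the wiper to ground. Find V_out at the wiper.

V_out ≈ 6.86 V

The pot divides into 2.075 kΩ above the wiper and 4.685 kΩ below.
R_L loads the lower segment: effective lower R = 1.609 kΩ.
Then V_out = V_DC · 1.609/(2.075 + 1.609) = 6.856 V.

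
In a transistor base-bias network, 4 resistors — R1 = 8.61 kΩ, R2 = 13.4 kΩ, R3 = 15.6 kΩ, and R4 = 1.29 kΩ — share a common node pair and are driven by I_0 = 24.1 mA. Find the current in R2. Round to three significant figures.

I ≈ 1.75 mA

ΣG = 1/8.61 + 1/13.4 + 1/15.6 + 1/1.29 = 1.030.
R2 takes the fraction G_k/ΣG = 0.07463/1.030 = 0.07245, so I = 24.1 × 0.07245 = 1.746 mA.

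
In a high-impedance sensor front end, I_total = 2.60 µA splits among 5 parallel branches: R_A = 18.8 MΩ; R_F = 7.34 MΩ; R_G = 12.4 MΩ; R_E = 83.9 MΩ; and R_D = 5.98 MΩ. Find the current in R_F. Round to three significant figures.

Total conductance ΣG = 1/18.8 + 1/7.34 + 1/12.4 + 1/83.9 + 1/5.98 = 0.4492 (units of 1/MΩ).
R_F takes the fraction G_k/ΣG = 0.1362/0.4492 = 0.3033, so I = 2.60 × 0.3033 = 0.7885 µA.

I ≈ 0.789 µA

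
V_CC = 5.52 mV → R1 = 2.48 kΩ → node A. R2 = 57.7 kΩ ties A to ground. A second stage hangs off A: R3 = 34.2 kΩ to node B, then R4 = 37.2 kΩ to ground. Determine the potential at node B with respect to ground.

V_B ≈ 2.67 mV

The second stage (R3 + R4 = 71.40 kΩ) loads node A in parallel with R2.
Effective lower resistance at A: R2 ‖ 71.40 = 31.91 kΩ.
V_A = 5.52 × 31.91/(2.48 + 31.91) = 5.122 mV.
Then the unloaded second divider: V_B = V_A × R4/(R3+R4) = 5.122 × 0.5210 = 2.669 mV.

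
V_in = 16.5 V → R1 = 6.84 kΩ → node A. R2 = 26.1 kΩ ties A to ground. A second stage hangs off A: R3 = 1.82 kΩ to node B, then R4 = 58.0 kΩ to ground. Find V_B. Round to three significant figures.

V_B ≈ 11.6 V

The second stage (R3 + R4 = 59.82 kΩ) loads node A in parallel with R2.
Effective lower resistance at A: R2 ‖ 59.82 = 18.17 kΩ.
So V_A = 16.5 × 0.7265 = 11.99 V.
V_B = V_A × 0.9696 = 11.62 V.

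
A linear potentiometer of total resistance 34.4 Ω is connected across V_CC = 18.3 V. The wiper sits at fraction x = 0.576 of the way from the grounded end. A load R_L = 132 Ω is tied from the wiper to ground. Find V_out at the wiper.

Lower segment x·R_p = 19.81 Ω; upper segment (1−x)·R_p = 14.59 Ω.
Lower segment in parallel with the load: 19.81 ‖ 132 = 17.23 Ω.
Loaded-divider output: V_out = 18.3 × 0.5415 = 9.910 V.

V_out ≈ 9.91 V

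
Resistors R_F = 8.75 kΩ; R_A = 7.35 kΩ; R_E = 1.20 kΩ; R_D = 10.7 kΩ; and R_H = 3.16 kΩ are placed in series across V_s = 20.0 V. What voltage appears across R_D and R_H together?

V ≈ 8.90 V

ΣR = 8.75 + 7.35 + 1.20 + 10.7 + 3.16 = 31.16 kΩ.
R_{R_D..R_H} = 10.7 + 3.16 = 13.86 kΩ.
By the voltage-divider rule, V = 20.0 × 13.86/31.16 = 8.896 V.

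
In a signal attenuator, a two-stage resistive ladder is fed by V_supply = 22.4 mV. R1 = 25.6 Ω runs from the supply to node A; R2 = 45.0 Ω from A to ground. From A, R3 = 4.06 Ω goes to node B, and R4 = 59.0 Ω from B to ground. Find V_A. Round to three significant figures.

Looking into the second stage from A: R3 + R4 = 63.06 Ω appears in parallel with R2.
Effective lower resistance at A: R2 ‖ 63.06 = 26.26 Ω.
V_A = 22.4 × 26.26/(25.6 + 26.26) = 11.34 mV.

V_A ≈ 11.3 mV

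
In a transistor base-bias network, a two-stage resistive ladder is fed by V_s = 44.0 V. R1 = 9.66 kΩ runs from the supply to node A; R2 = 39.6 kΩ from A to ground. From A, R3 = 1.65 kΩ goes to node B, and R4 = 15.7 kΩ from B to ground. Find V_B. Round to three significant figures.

Node A sees R2 in parallel with the series input of stage 2, R3 + R4 = 17.35 kΩ.
R2 ‖ (R3+R4) = 12.06 kΩ.
V_A = 44.0 × 12.06/(9.66 + 12.06) = 24.43 V.
V_B = V_A × 0.9049 = 22.11 V.

V_B ≈ 22.1 V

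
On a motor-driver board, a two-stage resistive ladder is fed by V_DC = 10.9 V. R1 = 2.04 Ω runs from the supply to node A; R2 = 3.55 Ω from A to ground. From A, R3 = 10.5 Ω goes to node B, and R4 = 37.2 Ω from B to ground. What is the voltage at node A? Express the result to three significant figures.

V_A ≈ 6.74 V

Node A sees R2 in parallel with the series input of stage 2, R3 + R4 = 47.70 Ω.
R2 ‖ (R3+R4) = 3.304 Ω.
So V_A = 10.9 × 0.6183 = 6.739 V.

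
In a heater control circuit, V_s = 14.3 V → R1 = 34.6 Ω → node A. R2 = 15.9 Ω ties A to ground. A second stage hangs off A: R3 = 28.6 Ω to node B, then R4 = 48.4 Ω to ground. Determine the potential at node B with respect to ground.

V_B ≈ 2.48 V

Node A sees R2 in parallel with the series input of stage 2, R3 + R4 = 77.00 Ω.
Effective lower resistance at A: R2 ‖ 77.00 = 13.18 Ω.
First divider: V_A = V_s · 13.18/(34.6 + 13.18) = 3.944 V.
Then the unloaded second divider: V_B = V_A × R4/(R3+R4) = 3.944 × 0.6286 = 2.479 V.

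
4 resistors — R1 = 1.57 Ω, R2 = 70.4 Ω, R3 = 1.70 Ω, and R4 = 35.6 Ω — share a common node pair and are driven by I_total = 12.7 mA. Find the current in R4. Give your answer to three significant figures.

ΣG = 1/1.57 + 1/70.4 + 1/1.70 + 1/35.6 = 1.267.
R4 takes the fraction G_k/ΣG = 0.02809/1.267 = 0.02216, so I = 12.7 × 0.02216 = 0.2815 mA.

I ≈ 0.281 mA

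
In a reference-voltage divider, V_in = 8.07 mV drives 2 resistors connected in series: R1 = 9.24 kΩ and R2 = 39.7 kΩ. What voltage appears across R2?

V ≈ 6.55 mV

Total series resistance ΣR = 9.24 + 39.7 = 48.94 kΩ.
By the voltage-divider rule, V = 8.07 × 39.70/48.94 = 6.546 mV.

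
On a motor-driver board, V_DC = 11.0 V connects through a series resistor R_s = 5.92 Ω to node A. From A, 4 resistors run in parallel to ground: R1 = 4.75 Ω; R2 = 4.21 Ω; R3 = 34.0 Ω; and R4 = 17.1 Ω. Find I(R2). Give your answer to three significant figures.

Equivalent of the parallel group: R_p = 1.866 Ω.
V_A = 11.0 × 1.866/7.786 = 2.636 V.
Branch current I = V_A/R2 = 2.636/4.21 = 0.6262 A.

I ≈ 0.626 A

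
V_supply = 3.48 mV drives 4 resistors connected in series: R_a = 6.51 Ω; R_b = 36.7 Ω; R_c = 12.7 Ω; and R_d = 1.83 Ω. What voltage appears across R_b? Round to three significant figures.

V ≈ 2.21 mV

ΣR = 6.51 + 36.7 + 12.7 + 1.83 = 57.74 Ω.
Voltage divider: V = V_supply · (36.70 / 57.74) = 3.48 × 0.6356 = 2.212 mV.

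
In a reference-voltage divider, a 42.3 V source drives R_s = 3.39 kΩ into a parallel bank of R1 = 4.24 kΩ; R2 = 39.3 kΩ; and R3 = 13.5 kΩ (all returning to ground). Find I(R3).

Parallel bank: R_p = 1/(1/4.24 + 1/39.3 + 1/13.5) = 2.982 kΩ.
Node voltage V_A = V_CC · R_p/(R_s + R_p) = 42.3 × 0.4680 = 19.80 V.
I(R3) = V_A / R3 = 19.80/13.5 = 1.466 mA.

I ≈ 1.47 mA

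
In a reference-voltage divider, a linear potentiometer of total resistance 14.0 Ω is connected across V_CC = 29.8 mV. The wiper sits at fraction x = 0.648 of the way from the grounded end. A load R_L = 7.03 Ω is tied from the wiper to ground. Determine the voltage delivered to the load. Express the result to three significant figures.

V_out ≈ 13.3 mV

The pot divides into 4.928 Ω above the wiper and 9.072 Ω below.
Lower segment in parallel with the load: 9.072 ‖ 7.03 = 3.961 Ω.
V_out = 29.8 × 3.961/(4.928 + 3.961) = 13.28 mV.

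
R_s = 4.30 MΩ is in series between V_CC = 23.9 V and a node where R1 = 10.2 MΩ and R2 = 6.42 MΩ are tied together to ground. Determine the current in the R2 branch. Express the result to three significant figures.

Equivalent of the parallel group: R_p = 3.940 MΩ.
Node voltage V_A = V_CC · R_p/(R_s + R_p) = 23.9 × 0.4782 = 11.43 V.
Branch current I = V_A/R2 = 11.43/6.42 = 1.780 µA.
(Equivalently: I_total = 2.900 µA, then current-divider fraction G_k/ΣG = 0.6137.)

I ≈ 1.78 µA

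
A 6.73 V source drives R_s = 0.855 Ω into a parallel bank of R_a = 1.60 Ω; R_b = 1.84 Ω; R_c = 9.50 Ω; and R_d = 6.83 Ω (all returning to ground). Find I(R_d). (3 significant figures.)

Parallel bank: R_p = 1/(1/1.60 + 1/1.84 + 1/9.50 + 1/6.83) = 0.7041 Ω.
V_A by voltage divider: V_A = 6.73 × 0.7041/(0.855 + 0.7041) = 3.039 V.
I(R_d) = V_A / R_d = 3.039/6.83 = 0.4450 A.
(Check via current divider: I_total = 4.316 A; share G_k/ΣG = 0.1031 → same result.)

I ≈ 0.445 A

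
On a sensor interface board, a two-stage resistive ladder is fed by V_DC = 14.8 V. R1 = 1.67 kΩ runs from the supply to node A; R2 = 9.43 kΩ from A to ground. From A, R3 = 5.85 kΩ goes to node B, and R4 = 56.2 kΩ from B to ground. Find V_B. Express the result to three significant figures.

V_B ≈ 11.1 V

Looking into the second stage from A: R3 + R4 = 62.05 kΩ appears in parallel with R2.
R2 ‖ (R3+R4) = 8.186 kΩ.
V_A = 14.8 × 8.186/(1.67 + 8.186) = 12.29 V.
Stage 2 is unloaded, so V_B = V_A · R4/(R3+R4) = 12.29 × 56.2/62.05 = 11.13 V.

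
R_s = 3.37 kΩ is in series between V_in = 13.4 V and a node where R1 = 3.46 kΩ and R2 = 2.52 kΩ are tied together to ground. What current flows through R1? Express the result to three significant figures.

Parallel bank: R_p = 1/(1/3.46 + 1/2.52) = 1.458 kΩ.
V_A by voltage divider: V_A = 13.4 × 1.458/(3.37 + 1.458) = 4.047 V.
I(R1) = V_A / R1 = 4.047/3.46 = 1.170 mA.
(Equivalently: I_total = 2.775 mA, then current-divider fraction G_k/ΣG = 0.4214.)

I ≈ 1.17 mA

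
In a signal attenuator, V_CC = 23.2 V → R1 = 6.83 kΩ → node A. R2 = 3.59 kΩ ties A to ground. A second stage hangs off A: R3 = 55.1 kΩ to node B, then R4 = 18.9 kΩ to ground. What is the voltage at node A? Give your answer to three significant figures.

The second stage (R3 + R4 = 74.00 kΩ) loads node A in parallel with R2.
R2 ‖ (R3+R4) = 3.424 kΩ.
V_A = 23.2 × 3.424/(6.83 + 3.424) = 7.747 V.

V_A ≈ 7.75 V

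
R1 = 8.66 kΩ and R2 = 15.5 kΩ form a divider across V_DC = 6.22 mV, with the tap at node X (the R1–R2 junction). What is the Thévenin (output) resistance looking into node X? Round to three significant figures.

R_th ≈ 5.56 kΩ

With V_DC suppressed (replaced by a short), R_th = R1 ‖ R2 = (8.660 × 15.5)/(8.660 + 15.5) = 5.556 kΩ.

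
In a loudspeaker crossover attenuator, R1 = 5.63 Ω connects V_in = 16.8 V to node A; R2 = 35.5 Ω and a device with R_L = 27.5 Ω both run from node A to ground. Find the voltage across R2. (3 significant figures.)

R2 ‖ R_L = (35.5 × 27.5)/(35.5 + 27.5) = 15.50 Ω.
Voltage divider with the loaded lower leg: V_out = 16.8 × 15.50/(5.63 + 15.50) = 16.8 × 0.7335 = 12.32 V.
(Unloaded it would be 14.5 V; the load pulls it down.)

V_out ≈ 12.3 V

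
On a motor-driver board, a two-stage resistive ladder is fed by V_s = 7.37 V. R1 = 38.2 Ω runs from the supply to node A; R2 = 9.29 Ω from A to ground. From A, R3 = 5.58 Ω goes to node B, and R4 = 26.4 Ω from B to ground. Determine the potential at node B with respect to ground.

V_B ≈ 0.965 V

The second stage (R3 + R4 = 31.98 Ω) loads node A in parallel with R2.
Effective lower resistance at A: R2 ‖ 31.98 = 7.199 Ω.
First divider: V_A = V_s · 7.199/(38.2 + 7.199) = 1.169 V.
Then the unloaded second divider: V_B = V_A × R4/(R3+R4) = 1.169 × 0.8255 = 0.9647 V.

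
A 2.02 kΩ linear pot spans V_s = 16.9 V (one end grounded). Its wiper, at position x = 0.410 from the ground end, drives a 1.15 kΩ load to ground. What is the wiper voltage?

V_out ≈ 4.86 V

The pot divides into 1.192 kΩ above the wiper and 0.8282 kΩ below.
Lower segment in parallel with the load: 0.8282 ‖ 1.15 = 0.4815 kΩ.
V_out = 16.9 × 0.4815/(1.192 + 0.4815) = 4.863 V.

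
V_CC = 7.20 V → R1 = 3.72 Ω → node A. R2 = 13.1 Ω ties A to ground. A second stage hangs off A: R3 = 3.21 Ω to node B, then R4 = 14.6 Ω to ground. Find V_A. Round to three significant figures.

Node A sees R2 in parallel with the series input of stage 2, R3 + R4 = 17.81 Ω.
R2 ‖ (R3+R4) = 7.548 Ω.
So V_A = 7.20 × 0.6699 = 4.823 V.

V_A ≈ 4.82 V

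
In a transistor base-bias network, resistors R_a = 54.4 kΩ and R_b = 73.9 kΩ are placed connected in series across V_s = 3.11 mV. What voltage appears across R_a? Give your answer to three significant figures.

ΣR = 54.4 + 73.9 = 128.3 kΩ.
Voltage divider: V = V_s · (54.40 / 128.3) = 3.11 × 0.4240 = 1.319 mV.

V ≈ 1.32 mV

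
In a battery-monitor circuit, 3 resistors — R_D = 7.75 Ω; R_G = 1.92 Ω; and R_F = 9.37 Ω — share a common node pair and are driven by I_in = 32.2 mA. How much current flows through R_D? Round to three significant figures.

Conductances: ΣG = 1/7.75 + 1/1.92 + 1/9.37 = 0.7566 (1/Ω).
By the current-divider rule, I = I_in · G_k/ΣG = 32.2 × 0.1705 = 5.492 mA.

I ≈ 5.49 mA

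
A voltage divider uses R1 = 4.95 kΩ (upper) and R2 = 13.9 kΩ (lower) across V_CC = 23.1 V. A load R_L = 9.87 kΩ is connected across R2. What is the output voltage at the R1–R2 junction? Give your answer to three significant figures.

V_out ≈ 12.4 V

The load sits in parallel with R2, giving an effective lower resistance R2' = R2·R_L/(R2+R_L) = 5.772 kΩ.
Then V_out = V_CC · R2'/(R1 + R2') = 23.1 × 5.772/10.72 = 12.44 V.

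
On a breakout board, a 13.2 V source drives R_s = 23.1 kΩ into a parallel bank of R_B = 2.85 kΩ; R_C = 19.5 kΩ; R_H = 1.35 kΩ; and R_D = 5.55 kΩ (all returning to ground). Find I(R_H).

Combine the parallel branches: R_p = (1/2.85 + 1/19.5 + 1/1.35 + 1/5.55)⁻¹ = 0.7558 kΩ.
V_A by voltage divider: V_A = 13.2 × 0.7558/(23.1 + 0.7558) = 0.4182 V.
I(R_H) = V_A / R_H = 0.4182/1.35 = 0.3098 mA.

I ≈ 0.310 mA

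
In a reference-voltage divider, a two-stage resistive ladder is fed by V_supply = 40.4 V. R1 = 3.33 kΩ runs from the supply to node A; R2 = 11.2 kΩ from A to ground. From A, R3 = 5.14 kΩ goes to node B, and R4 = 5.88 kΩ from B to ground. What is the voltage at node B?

The second stage (R3 + R4 = 11.02 kΩ) loads node A in parallel with R2.
Effective lower resistance at A: R2 ‖ 11.02 = 5.555 kΩ.
So V_A = 40.4 × 0.6252 = 25.26 V.
Then the unloaded second divider: V_B = V_A × R4/(R3+R4) = 25.26 × 0.5336 = 13.48 V.

V_B ≈ 13.5 V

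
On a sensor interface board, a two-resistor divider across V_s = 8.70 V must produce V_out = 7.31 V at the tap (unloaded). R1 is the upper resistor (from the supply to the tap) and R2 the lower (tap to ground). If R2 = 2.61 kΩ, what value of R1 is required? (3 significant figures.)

V_out/V_s = R2/(R1+R2) = 0.8402.
R1 = R2·(1/k − 1) = 2.61 × 0.1902 = 0.4963 kΩ.

R1 ≈ 0.496 kΩ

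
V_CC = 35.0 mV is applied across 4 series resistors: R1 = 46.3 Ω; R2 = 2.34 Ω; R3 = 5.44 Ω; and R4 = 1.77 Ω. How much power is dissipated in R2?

Series current I = V_CC/ΣR = 35.0/55.85 = 0.6267 mA.
P(R2) = I²·R2 = (0.6267)² × 2.34 = 0.9190 µW.

P ≈ 0.919 µW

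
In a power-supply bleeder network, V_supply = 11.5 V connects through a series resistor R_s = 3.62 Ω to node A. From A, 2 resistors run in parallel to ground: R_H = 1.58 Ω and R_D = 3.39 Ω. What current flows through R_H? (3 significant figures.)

I ≈ 1.67 A

Equivalent of the parallel group: R_p = 1.078 Ω.
V_A by voltage divider: V_A = 11.5 × 1.078/(3.62 + 1.078) = 2.638 V.
Branch current I = V_A/R_H = 2.638/1.58 = 1.670 A.
(Equivalently: I_total = 2.448 A, then current-divider fraction G_k/ΣG = 0.6821.)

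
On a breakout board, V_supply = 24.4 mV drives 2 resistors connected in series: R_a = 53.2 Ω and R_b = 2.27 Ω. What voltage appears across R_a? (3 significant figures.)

V ≈ 23.4 mV

Series total: ΣR = 53.2 + 2.27 = 55.47 Ω.
V = V_supply · R/ΣR = 24.4 × 0.9591 = 23.40 mV.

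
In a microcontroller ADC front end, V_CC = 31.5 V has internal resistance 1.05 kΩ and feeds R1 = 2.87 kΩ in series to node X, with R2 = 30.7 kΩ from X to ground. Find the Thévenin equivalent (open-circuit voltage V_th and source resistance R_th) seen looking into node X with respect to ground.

V_th ≈ 27.9 V, R_th ≈ 3.48 kΩ

R1' = 1.05 + 2.87 = 3.920 kΩ (source resistance + R1).
V_th is the unloaded tap voltage: V_CC · R2/(R1'+R2) = 31.5 × 0.8868 = 27.93 V.
Looking into X with the source shorted: R_th = R1'·R2/(R1'+R2) = 3.920 × 30.7/34.62 = 3.476 kΩ.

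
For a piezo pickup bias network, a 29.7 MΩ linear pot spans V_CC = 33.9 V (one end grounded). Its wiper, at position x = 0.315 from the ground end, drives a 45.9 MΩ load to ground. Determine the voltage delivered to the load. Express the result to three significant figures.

Lower segment x·R_p = 9.355 MΩ; upper segment (1−x)·R_p = 20.34 MΩ.
R_L loads the lower segment: effective lower R = 7.771 MΩ.
Then V_out = V_CC · 7.771/(20.34 + 7.771) = 9.370 V.
(Unloaded: V_out = x·V_CC = 10.7 V.)

V_out ≈ 9.37 V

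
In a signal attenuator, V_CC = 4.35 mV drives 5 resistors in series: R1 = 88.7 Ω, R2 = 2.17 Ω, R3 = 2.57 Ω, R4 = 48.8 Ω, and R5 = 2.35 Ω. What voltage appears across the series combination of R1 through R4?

V ≈ 4.28 mV

Series total: ΣR = 88.7 + 2.17 + 2.57 + 48.8 + 2.35 = 144.6 Ω.
R_{R1..R4} = 88.7 + 2.17 + 2.57 + 48.8 = 142.2 Ω.
By the voltage-divider rule, V = 4.35 × 142.2/144.6 = 4.279 mV.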